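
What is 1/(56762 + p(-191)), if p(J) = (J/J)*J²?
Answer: 1/93243 ≈ 1.0725e-5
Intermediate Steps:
p(J) = J² (p(J) = 1*J² = J²)
1/(56762 + p(-191)) = 1/(56762 + (-191)²) = 1/(56762 + 36481) = 1/93243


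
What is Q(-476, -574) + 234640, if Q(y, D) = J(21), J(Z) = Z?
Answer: 234661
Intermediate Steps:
Q(y, D) = 21
Q(-476, -574) + 234640 = 21 + 234640 = 234661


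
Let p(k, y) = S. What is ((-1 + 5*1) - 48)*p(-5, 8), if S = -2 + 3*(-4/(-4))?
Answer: -44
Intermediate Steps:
S = 1 (S = -2 + 3*(-4*(-1/4)) = -2 + 3*1 = -2 + 3 = 1)
p(k, y) = 1
((-1 + 5*1) - 48)*p(-5, 8) = ((-1 + 5*1) - 48)*1 = ((-1 + 5) - 48)*1 = (4 - 48)*1 = -44*1 = -44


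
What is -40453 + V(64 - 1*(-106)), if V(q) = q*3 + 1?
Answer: -39942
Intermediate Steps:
V(q) = 1 + 3*q (V(q) = 3*q + 1 = 1 + 3*q)
-40453 + V(64 - 1*(-106)) = -40453 + (1 + 3*(64 - 1*(-106))) = -40453 + (1 + 3*(64 + 106)) = -40453 + (1 + 3*170) = -40453 + (1 + 510) = -40453 + 511 = -39942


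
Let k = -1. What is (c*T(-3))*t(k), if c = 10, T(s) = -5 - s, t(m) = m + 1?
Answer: 0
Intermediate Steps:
t(m) = 1 + m
(c*T(-3))*t(k) = (10*(-5 - 1*(-3)))*(1 - 1) = (10*(-5 + 3))*0 = (10*(-2))*0 = -20*0 = 0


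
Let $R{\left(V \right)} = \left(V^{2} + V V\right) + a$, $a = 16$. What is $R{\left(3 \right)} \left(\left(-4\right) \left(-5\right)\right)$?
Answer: $680$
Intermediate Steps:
$R{\left(V \right)} = 16 + 2 V^{2}$ ($R{\left(V \right)} = \left(V^{2} + V V\right) + 16 = \left(V^{2} + V^{2}\right) + 16 = 2 V^{2} + 16 = 16 + 2 V^{2}$)
$R{\left(3 \right)} \left(\left(-4\right) \left(-5\right)\right) = \left(16 + 2 \cdot 3^{2}\right) \left(\left(-4\right) \left(-5\right)\right) = \left(16 + 2 \cdot 9\right) 20 = \left(16 + 18\right) 20 = 34 \cdot 20 = 680$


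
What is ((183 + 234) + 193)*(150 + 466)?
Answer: 375760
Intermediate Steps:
((183 + 234) + 193)*(150 + 466) = (417 + 193)*616 = 610*616 = 375760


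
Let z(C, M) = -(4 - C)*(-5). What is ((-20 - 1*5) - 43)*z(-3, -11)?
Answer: -2380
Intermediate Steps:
z(C, M) = 20 - 5*C (z(C, M) = (-4 + C)*(-5) = 20 - 5*C)
((-20 - 1*5) - 43)*z(-3, -11) = ((-20 - 1*5) - 43)*(20 - 5*(-3)) = ((-20 - 5) - 43)*(20 + 15) = (-25 - 43)*35 = -68*35 = -2380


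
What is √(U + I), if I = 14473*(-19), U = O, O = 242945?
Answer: I*√32042 ≈ 179.0*I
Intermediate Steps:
U = 242945
I = -274987
√(U + I) = √(242945 - 274987) = √(-32042) = I*√32042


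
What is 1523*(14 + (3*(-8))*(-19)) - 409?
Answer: 715401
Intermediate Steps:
1523*(14 + (3*(-8))*(-19)) - 409 = 1523*(14 - 24*(-19)) - 409 = 1523*(14 + 456) - 409 = 1523*470 - 409 = 715810 - 409 = 715401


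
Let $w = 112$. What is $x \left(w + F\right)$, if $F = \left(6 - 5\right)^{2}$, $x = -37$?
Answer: $-4181$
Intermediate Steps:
$F = 1$ ($F = 1^{2} = 1$)
$x \left(w + F\right) = - 37 \left(112 + 1\right) = \left(-37\right) 113 = -4181$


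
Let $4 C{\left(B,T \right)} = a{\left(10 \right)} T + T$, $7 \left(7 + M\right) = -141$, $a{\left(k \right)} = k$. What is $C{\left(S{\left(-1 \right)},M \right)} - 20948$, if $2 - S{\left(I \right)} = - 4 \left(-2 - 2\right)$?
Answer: $- \frac{294317}{14} \approx -21023.0$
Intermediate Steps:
$M = - \frac{190}{7}$ ($M = -7 + \frac{1}{7} \left(-141\right) = -7 - \frac{141}{7} = - \frac{190}{7} \approx -27.143$)
$S{\left(I \right)} = -14$ ($S{\left(I \right)} = 2 - - 4 \left(-2 - 2\right) = 2 - \left(-4\right) \left(-4\right) = 2 - 16 = -14$)
$C{\left(B,T \right)} = \frac{11 T}{4}$ ($C{\left(B,T \right)} = \frac{10 T + T}{4} = \frac{11 T}{4}$)
$C{\left(S{\left(-1 \right)},M \right)} - 20948 = \frac{11}{4} \left(- \frac{190}{7}\right) - 20948 = - \frac{1045}{14} - 20948 = - \frac{294317}{14}$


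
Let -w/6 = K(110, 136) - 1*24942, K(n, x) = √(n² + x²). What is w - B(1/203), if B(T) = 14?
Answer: 149638 - 12*√7649 ≈ 1.4859e+5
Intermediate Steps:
w = 149652 - 12*√7649 (w = -6*(√(110² + 136²) - 1*24942) = -6*(√(12100 + 18496) - 24942) = -6*(√30596 - 24942) = -6*(2*√7649 - 24942) = -6*(-24942 + 2*√7649) = 149652 - 12*√7649 ≈ 1.4860e+5)
w - B(1/203) = (149652 - 12*√7649) - 1*14 = (149652 - 12*√7649) - 14 = 149638 - 12*√7649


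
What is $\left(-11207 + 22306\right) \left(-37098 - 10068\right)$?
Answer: $-523495434$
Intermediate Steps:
$\left(-11207 + 22306\right) \left(-37098 - 10068\right) = 11099 \left(-47166\right) = -523495434$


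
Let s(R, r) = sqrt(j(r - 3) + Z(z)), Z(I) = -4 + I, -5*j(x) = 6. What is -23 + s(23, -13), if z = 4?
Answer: -23 + I*sqrt(30)/5 ≈ -23.0 + 1.0954*I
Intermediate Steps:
j(x) = -6/5 (j(x) = -1/5*6 = -6/5)
s(R, r) = I*sqrt(30)/5 (s(R, r) = sqrt(-6/5 + (-4 + 4)) = sqrt(-6/5 + 0) = sqrt(-6/5) = I*sqrt(30)/5)
-23 + s(23, -13) = -23 + I*sqrt(30)/5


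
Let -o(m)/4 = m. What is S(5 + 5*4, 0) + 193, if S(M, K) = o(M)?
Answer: 93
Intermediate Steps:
o(m) = -4*m
S(M, K) = -4*M
S(5 + 5*4, 0) + 193 = -4*(5 + 5*4) + 193 = -4*(5 + 20) + 193 = -4*25 + 193 = -100 + 193 = 93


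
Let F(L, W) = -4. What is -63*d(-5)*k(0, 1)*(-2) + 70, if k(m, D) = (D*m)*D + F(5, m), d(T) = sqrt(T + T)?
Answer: 70 - 504*I*sqrt(10) ≈ 70.0 - 1593.8*I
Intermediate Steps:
d(T) = sqrt(2)*sqrt(T) (d(T) = sqrt(2*T) = sqrt(2)*sqrt(T))
k(m, D) = -4 + m*D**2 (k(m, D) = (D*m)*D - 4 = m*D**2 - 4 = -4 + m*D**2)
-63*d(-5)*k(0, 1)*(-2) + 70 = -63*(sqrt(2)*sqrt(-5))*(-4 + 0*1**2)*(-2) + 70 = -63*(sqrt(2)*(I*sqrt(5)))*(-4 + 0*1)*(-2) + 70 = -63*(I*sqrt(10))*(-4 + 0)*(-2) + 70 = -63*(I*sqrt(10))*(-4)*(-2) + 70 = -63*(-4*I*sqrt(10))*(-2) + 70 = -504*I*sqrt(10) + 70 = 70 - 504*I*sqrt(10)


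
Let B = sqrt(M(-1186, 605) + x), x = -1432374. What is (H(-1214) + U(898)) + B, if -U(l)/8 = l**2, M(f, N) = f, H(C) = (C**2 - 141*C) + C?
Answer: -4807476 + 2*I*sqrt(358390) ≈ -4.8075e+6 + 1197.3*I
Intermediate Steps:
H(C) = C**2 - 140*C
B = 2*I*sqrt(358390) (B = sqrt(-1186 - 1432374) = sqrt(-1433560) = 2*I*sqrt(358390) ≈ 1197.3*I)
U(l) = -8*l**2
(H(-1214) + U(898)) + B = (-1214*(-140 - 1214) - 8*898**2) + 2*I*sqrt(358390) = (-1214*(-1354) - 8*806404) + 2*I*sqrt(358390) = (1643756 - 6451232) + 2*I*sqrt(358390) = -4807476 + 2*I*sqrt(358390)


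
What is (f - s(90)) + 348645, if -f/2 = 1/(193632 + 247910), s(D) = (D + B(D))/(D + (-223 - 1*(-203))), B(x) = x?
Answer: 538790963180/1545397 ≈ 3.4864e+5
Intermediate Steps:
s(D) = 2*D/(-20 + D) (s(D) = (D + D)/(D + (-223 - 1*(-203))) = (2*D)/(D + (-223 + 203)) = (2*D)/(D - 20) = (2*D)/(-20 + D) = 2*D/(-20 + D))
f = -1/220771 (f = -2/(193632 + 247910) = -2/441542 = -2*1/441542 = -1/220771 ≈ -4.5296e-6)
(f - s(90)) + 348645 = (-1/220771 - 2*90/(-20 + 90)) + 348645 = (-1/220771 - 2*90/70) + 348645 = (-1/220771 - 1*18/7) + 348645 = (-1/220771 - 18/7) + 348645 = -3973885/1545397 + 348645 = 538790963180/1545397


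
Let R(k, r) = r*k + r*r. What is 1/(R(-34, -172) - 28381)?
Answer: 1/7051 ≈ 0.00014182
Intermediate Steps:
R(k, r) = r² + k*r (R(k, r) = k*r + r² = r² + k*r)
1/(R(-34, -172) - 28381) = 1/(-172*(-34 - 172) - 28381) = 1/(-172*(-206) - 28381) = 1/(35432 - 28381) = 1/7051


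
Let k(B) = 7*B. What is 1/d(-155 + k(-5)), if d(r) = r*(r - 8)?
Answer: 1/37620 ≈ 2.6582e-5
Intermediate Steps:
d(r) = r*(-8 + r)
1/d(-155 + k(-5)) = 1/((-155 + 7*(-5))*(-8 + (-155 + 7*(-5)))) = 1/((-155 - 35)*(-8 + (-155 - 35))) = 1/(-190*(-8 - 190)) = 1/(-190*(-198)) = 1/37620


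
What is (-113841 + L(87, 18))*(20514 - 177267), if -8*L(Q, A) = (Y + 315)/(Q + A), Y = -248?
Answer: 4996580617257/280 ≈ 1.7845e+10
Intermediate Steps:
L(Q, A) = -67/(8*(A + Q)) (L(Q, A) = -(-248 + 315)/(8*(Q + A)) = -67/(8*(A + Q)))
(-113841 + L(87, 18))*(20514 - 177267) = (-113841 - 67/(8*18 + 8*87))*(20514 - 177267) = (-113841 - 67/(144 + 696))*(-156753) = (-113841 - 67/840)*(-156753) = -95626507/840*(-156753) = 4996580617257/280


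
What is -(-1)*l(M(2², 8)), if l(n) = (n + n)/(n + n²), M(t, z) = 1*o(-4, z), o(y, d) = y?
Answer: -⅔ ≈ -0.66667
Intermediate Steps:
M(t, z) = -4 (M(t, z) = 1*(-4) = -4)
l(n) = 2*n/(n + n²) (l(n) = (2*n)/(n + n²) = 2*n/(n + n²))
-(-1)*l(M(2², 8)) = -(-1)*2/(1 - 4) = -(-1)*2/(-3) = -(-1)*2*(-⅓) = -(-1)*(-2)/3 = -1*⅔ = -⅔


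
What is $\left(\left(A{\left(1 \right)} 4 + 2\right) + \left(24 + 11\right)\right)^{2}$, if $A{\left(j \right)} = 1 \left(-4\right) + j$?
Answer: $625$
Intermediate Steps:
$A{\left(j \right)} = -4 + j$
$\left(\left(A{\left(1 \right)} 4 + 2\right) + \left(24 + 11\right)\right)^{2} = \left(\left(\left(-4 + 1\right) 4 + 2\right) + \left(24 + 11\right)\right)^{2} = \left(\left(\left(-3\right) 4 + 2\right) + 35\right)^{2} = \left(\left(-12 + 2\right) + 35\right)^{2} = \left(-10 + 35\right)^{2} = 25^{2} = 625$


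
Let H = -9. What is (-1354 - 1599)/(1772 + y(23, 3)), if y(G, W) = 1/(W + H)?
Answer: -17718/10631 ≈ -1.6666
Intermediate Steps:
y(G, W) = 1/(-9 + W) (y(G, W) = 1/(W - 9) = 1/(-9 + W))
(-1354 - 1599)/(1772 + y(23, 3)) = (-1354 - 1599)/(1772 + 1/(-9 + 3)) = -2953/(1772 + 1/(-6)) = -2953/(1772 - ⅙) = -2953/10631/6 = -2953*6/10631 = -17718/10631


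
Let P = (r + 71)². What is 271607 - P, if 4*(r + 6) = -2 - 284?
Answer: 1086259/4 ≈ 2.7157e+5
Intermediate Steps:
r = -155/2 (r = -6 + (-2 - 284)/4 = -6 + (¼)*(-286) = -6 - 143/2 = -155/2 ≈ -77.500)
P = 169/4 (P = (-155/2 + 71)² = (-13/2)² = 169/4 ≈ 42.250)
271607 - P = 271607 - 1*169/4 = 271607 - 169/4 = 1086259/4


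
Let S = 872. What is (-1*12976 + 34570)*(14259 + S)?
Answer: 326738814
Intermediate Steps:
(-1*12976 + 34570)*(14259 + S) = (-1*12976 + 34570)*(14259 + 872) = (-12976 + 34570)*15131 = 21594*15131 = 326738814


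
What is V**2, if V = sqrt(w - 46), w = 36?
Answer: -10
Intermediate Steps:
V = I*sqrt(10) (V = sqrt(36 - 46) = sqrt(-10) = I*sqrt(10) ≈ 3.1623*I)
V**2 = (I*sqrt(10))**2 = -10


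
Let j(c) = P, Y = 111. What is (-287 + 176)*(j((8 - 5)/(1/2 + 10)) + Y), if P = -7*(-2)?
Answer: -13875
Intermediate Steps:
P = 14
j(c) = 14
(-287 + 176)*(j((8 - 5)/(1/2 + 10)) + Y) = (-287 + 176)*(14 + 111) = -111*125 = -13875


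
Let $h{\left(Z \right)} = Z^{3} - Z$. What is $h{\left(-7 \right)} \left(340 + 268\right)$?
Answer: $-204288$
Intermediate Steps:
$h{\left(-7 \right)} \left(340 + 268\right) = \left(\left(-7\right)^{3} - -7\right) \left(340 + 268\right) = \left(-343 + 7\right) 608 = \left(-336\right) 608 = -204288$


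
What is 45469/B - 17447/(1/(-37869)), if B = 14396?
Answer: 9511443622897/14396 ≈ 6.6070e+8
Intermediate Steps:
45469/B - 17447/(1/(-37869)) = 45469/14396 - 17447/(1/(-37869)) = 45469*(1/14396) - 17447/(-1/37869) = 45469/14396 - 17447*(-37869) = 45469/14396 + 660700443 = 9511443622897/14396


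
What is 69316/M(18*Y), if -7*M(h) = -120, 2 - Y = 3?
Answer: 121303/30 ≈ 4043.4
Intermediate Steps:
Y = -1 (Y = 2 - 1*3 = 2 - 3 = -1)
M(h) = 120/7 (M(h) = -⅐*(-120) = 120/7)
69316/M(18*Y) = 69316/(120/7) = 69316*(7/120) = 121303/30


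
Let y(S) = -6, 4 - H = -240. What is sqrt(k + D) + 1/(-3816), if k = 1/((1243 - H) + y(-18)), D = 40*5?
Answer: -1/3816 + sqrt(197210793)/993 ≈ 14.142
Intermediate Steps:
H = 244 (H = 4 - 1*(-240) = 4 + 240 = 244)
D = 200
k = 1/993 (k = 1/((1243 - 1*244) - 6) = 1/((1243 - 244) - 6) = 1/(999 - 6) = 1/993 ≈ 0.0010071)
sqrt(k + D) + 1/(-3816) = sqrt(1/993 + 200) + 1/(-3816) = sqrt(198601/993) - 1/3816 = sqrt(197210793)/993 - 1/3816 = -1/3816 + sqrt(197210793)/993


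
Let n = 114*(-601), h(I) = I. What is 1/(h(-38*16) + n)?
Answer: -1/69122 ≈ -1.4467e-5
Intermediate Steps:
n = -68514
1/(h(-38*16) + n) = 1/(-38*16 - 68514) = 1/(-608 - 68514) = 1/(-69122) = -1/69122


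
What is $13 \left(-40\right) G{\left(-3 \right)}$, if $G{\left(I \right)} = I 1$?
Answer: $1560$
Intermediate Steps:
$G{\left(I \right)} = I$
$13 \left(-40\right) G{\left(-3 \right)} = 13 \left(-40\right) \left(-3\right) = \left(-520\right) \left(-3\right) = 1560$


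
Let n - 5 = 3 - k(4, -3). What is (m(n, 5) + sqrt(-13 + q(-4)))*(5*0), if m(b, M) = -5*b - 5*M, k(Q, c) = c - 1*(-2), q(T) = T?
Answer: 0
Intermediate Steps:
k(Q, c) = 2 + c (k(Q, c) = c + 2 = 2 + c)
n = 9 (n = 5 + (3 - (2 - 3)) = 5 + (3 - 1*(-1)) = 5 + (3 + 1) = 5 + 4 = 9)
m(b, M) = -5*M - 5*b
(m(n, 5) + sqrt(-13 + q(-4)))*(5*0) = ((-5*5 - 5*9) + sqrt(-13 - 4))*(5*0) = ((-25 - 45) + sqrt(-17))*0 = (-70 + I*sqrt(17))*0 = 0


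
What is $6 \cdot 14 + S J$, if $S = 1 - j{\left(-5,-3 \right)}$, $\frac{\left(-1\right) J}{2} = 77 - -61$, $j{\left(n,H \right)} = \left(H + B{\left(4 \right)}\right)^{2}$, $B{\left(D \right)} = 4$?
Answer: $84$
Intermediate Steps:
$j{\left(n,H \right)} = \left(4 + H\right)^{2}$ ($j{\left(n,H \right)} = \left(H + 4\right)^{2} = \left(4 + H\right)^{2}$)
$J = -276$ ($J = - 2 \left(77 - -61\right) = - 2 \left(77 + 61\right) = \left(-2\right) 138 = -276$)
$S = 0$ ($S = 1 - \left(4 - 3\right)^{2} = 1 - 1^{2} = 1 - 1 = 0$)
$6 \cdot 14 + S J = 6 \cdot 14 + 0 \left(-276\right) = 84 + 0 = 84$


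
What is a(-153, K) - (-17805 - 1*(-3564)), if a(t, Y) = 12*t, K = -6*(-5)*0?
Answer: 12405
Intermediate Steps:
K = 0 (K = 30*0 = 0)
a(-153, K) - (-17805 - 1*(-3564)) = 12*(-153) - (-17805 - 1*(-3564)) = -1836 - (-17805 + 3564) = -1836 - 1*(-14241) = -1836 + 14241 = 12405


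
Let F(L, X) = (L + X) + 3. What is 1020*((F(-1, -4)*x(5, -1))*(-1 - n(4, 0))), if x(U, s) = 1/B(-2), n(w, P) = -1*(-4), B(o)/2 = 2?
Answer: 2550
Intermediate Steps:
B(o) = 4 (B(o) = 2*2 = 4)
n(w, P) = 4
F(L, X) = 3 + L + X
x(U, s) = ¼ (x(U, s) = 1/4 = ¼)
1020*((F(-1, -4)*x(5, -1))*(-1 - n(4, 0))) = 1020*(((3 - 1 - 4)*(¼))*(-1 - 1*4)) = 1020*((-2*¼)*(-1 - 4)) = 1020*(-½*(-5)) = 1020*(5/2) = 2550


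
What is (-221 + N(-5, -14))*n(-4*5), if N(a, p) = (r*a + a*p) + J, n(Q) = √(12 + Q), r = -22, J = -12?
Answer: -106*I*√2 ≈ -149.91*I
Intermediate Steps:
N(a, p) = -12 - 22*a + a*p (N(a, p) = (-22*a + a*p) - 12 = -12 - 22*a + a*p)
(-221 + N(-5, -14))*n(-4*5) = (-221 + (-12 - 22*(-5) - 5*(-14)))*√(12 - 4*5) = (-221 + (-12 + 110 + 70))*√(12 - 20) = (-221 + 168)*√(-8) = -106*I*√2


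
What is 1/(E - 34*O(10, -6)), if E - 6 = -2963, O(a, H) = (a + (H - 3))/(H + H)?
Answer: -6/17725 ≈ -0.00033851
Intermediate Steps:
O(a, H) = (-3 + H + a)/(2*H) (O(a, H) = (a + (-3 + H))/((2*H)) = (-3 + H + a)*(1/(2*H)) = (-3 + H + a)/(2*H))
E = -2957 (E = 6 - 2963 = -2957)
1/(E - 34*O(10, -6)) = 1/(-2957 - 17*(-3 - 6 + 10)/(-6)) = 1/(-2957 - 17*(-1)/6) = 1/(-2957 - 34*(-1/12)) = 1/(-2957 + 17/6) = 1/(-17725/6) = -6/17725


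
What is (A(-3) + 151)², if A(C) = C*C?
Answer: 25600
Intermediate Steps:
A(C) = C²
(A(-3) + 151)² = ((-3)² + 151)² = (9 + 151)² = 160² = 25600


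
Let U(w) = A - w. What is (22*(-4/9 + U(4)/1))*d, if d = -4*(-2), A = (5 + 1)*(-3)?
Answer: -35552/9 ≈ -3950.2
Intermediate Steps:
A = -18 (A = 6*(-3) = -18)
U(w) = -18 - w
d = 8
(22*(-4/9 + U(4)/1))*d = (22*(-4/9 + (-18 - 1*4)/1))*8 = (22*(-4*1/9 + (-18 - 4)*1))*8 = (22*(-4/9 - 22*1))*8 = (22*(-4/9 - 22))*8 = (22*(-202/9))*8 = -4444/9*8 = -35552/9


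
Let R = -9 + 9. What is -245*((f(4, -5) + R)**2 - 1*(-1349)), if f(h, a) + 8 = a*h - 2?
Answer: -551005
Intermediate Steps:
R = 0
f(h, a) = -10 + a*h (f(h, a) = -8 + (a*h - 2) = -8 + (-2 + a*h) = -10 + a*h)
-245*((f(4, -5) + R)**2 - 1*(-1349)) = -245*(((-10 - 5*4) + 0)**2 - 1*(-1349)) = -245*(((-10 - 20) + 0)**2 + 1349) = -245*((-30 + 0)**2 + 1349) = -245*((-30)**2 + 1349) = -245*(900 + 1349) = -245*2249 = -551005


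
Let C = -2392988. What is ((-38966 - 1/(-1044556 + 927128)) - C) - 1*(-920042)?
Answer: 384466787393/117428 ≈ 3.2741e+6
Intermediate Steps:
((-38966 - 1/(-1044556 + 927128)) - C) - 1*(-920042) = ((-38966 - 1/(-1044556 + 927128)) - 1*(-2392988)) - 1*(-920042) = ((-38966 - 1/(-117428)) + 2392988) + 920042 = ((-38966 - 1*(-1/117428)) + 2392988) + 920042 = ((-38966 + 1/117428) + 2392988) + 920042 = (-4575699447/117428 + 2392988) + 920042 = 276428095417/117428 + 920042 = 384466787393/117428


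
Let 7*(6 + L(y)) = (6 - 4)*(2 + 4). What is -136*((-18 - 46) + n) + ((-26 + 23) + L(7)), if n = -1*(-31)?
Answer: 31365/7 ≈ 4480.7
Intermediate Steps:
n = 31
L(y) = -30/7 (L(y) = -6 + ((6 - 4)*(2 + 4))/7 = -6 + (2*6)/7 = -6 + (1/7)*12 = -6 + 12/7 = -30/7)
-136*((-18 - 46) + n) + ((-26 + 23) + L(7)) = -136*((-18 - 46) + 31) + ((-26 + 23) - 30/7) = -136*(-64 + 31) + (-3 - 30/7) = -136*(-33) - 51/7 = 4488 - 51/7 = 31365/7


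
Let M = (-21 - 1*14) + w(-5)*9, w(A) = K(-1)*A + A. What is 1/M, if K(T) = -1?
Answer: -1/35 ≈ -0.028571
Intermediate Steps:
w(A) = 0 (w(A) = -A + A = 0)
M = -35 (M = (-21 - 1*14) + 0*9 = (-21 - 14) + 0 = -35 + 0 = -35)
1/M = 1/(-35) = -1/35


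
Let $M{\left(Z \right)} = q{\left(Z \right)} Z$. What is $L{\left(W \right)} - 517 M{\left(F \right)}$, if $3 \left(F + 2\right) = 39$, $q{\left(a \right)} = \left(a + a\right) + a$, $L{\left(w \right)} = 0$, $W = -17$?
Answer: $-187671$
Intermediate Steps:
$q{\left(a \right)} = 3 a$ ($q{\left(a \right)} = 2 a + a = 3 a$)
$F = 11$ ($F = -2 + \frac{1}{3} \cdot 39 = -2 + 13 = 11$)
$M{\left(Z \right)} = 3 Z^{2}$ ($M{\left(Z \right)} = 3 Z Z = 3 Z^{2}$)
$L{\left(W \right)} - 517 M{\left(F \right)} = 0 - 517 \cdot 3 \cdot 11^{2} = 0 - 517 \cdot 3 \cdot 121 = 0 - 187671 = -187671$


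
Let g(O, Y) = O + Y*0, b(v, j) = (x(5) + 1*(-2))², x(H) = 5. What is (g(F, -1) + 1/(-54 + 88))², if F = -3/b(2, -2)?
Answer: 961/10404 ≈ 0.092368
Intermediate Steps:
b(v, j) = 9 (b(v, j) = (5 + 1*(-2))² = (5 - 2)² = 3² = 9)
F = -⅓ (F = -3/9 = -3*⅑ = -⅓ ≈ -0.33333)
g(O, Y) = O (g(O, Y) = O + 0 = O)
(g(F, -1) + 1/(-54 + 88))² = (-⅓ + 1/(-54 + 88))² = (-⅓ + 1/34)² = (-31/102)² = 961/10404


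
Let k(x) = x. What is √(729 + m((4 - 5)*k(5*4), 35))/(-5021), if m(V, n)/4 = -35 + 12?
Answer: -7*√13/5021 ≈ -0.0050267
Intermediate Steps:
m(V, n) = -92 (m(V, n) = 4*(-35 + 12) = 4*(-23) = -92)
√(729 + m((4 - 5)*k(5*4), 35))/(-5021) = √(729 - 92)/(-5021) = √637*(-1/5021) = (7*√13)*(-1/5021) = -7*√13/5021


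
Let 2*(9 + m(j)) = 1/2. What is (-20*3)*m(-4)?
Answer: 525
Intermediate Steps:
m(j) = -35/4 (m(j) = -9 + (½)/2 = -9 + (½)*(½) = -9 + ¼ = -35/4)
(-20*3)*m(-4) = -20*3*(-35/4) = -60*(-35/4) = 525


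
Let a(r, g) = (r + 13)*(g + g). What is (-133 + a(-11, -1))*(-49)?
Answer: 6713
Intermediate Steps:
a(r, g) = 2*g*(13 + r) (a(r, g) = (13 + r)*(2*g) = 2*g*(13 + r))
(-133 + a(-11, -1))*(-49) = (-133 + 2*(-1)*(13 - 11))*(-49) = (-133 + 2*(-1)*2)*(-49) = (-133 - 4)*(-49) = -137*(-49) = 6713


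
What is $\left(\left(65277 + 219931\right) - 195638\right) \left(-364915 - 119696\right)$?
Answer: $-43406607270$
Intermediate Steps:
$\left(\left(65277 + 219931\right) - 195638\right) \left(-364915 - 119696\right) = \left(285208 - 195638\right) \left(-484611\right) = 89570 \left(-484611\right) = -43406607270$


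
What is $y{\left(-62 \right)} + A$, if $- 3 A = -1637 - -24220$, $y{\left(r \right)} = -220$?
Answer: $- \frac{23243}{3} \approx -7747.7$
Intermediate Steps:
$A = - \frac{22583}{3}$ ($A = - \frac{-1637 - -24220}{3} = - \frac{-1637 + 24220}{3} = \left(- \frac{1}{3}\right) 22583 = - \frac{22583}{3} \approx -7527.7$)
$y{\left(-62 \right)} + A = -220 - \frac{22583}{3} = - \frac{23243}{3}$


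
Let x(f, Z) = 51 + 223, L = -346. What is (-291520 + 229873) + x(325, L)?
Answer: -61373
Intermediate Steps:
x(f, Z) = 274
(-291520 + 229873) + x(325, L) = (-291520 + 229873) + 274 = -61647 + 274 = -61373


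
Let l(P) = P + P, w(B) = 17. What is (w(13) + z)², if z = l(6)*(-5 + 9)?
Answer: 4225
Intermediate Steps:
l(P) = 2*P
z = 48 (z = (2*6)*(-5 + 9) = 12*4 = 48)
(w(13) + z)² = (17 + 48)² = 65² = 4225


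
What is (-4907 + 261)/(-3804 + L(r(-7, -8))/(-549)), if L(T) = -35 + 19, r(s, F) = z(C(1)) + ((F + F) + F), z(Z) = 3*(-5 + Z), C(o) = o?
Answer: 1275327/1044190 ≈ 1.2214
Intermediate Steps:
z(Z) = -15 + 3*Z
r(s, F) = -12 + 3*F (r(s, F) = (-15 + 3*1) + ((F + F) + F) = (-15 + 3) + (2*F + F) = -12 + 3*F)
L(T) = -16
(-4907 + 261)/(-3804 + L(r(-7, -8))/(-549)) = (-4907 + 261)/(-3804 - 16/(-549)) = -4646/(-3804 - 16*(-1/549)) = -4646/(-3804 + 16/549) = -4646/(-2088380/549) = -4646*(-549/2088380) = 1275327/1044190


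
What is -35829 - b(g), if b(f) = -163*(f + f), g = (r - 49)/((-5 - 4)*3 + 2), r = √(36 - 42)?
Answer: -879751/25 - 326*I*√6/25 ≈ -35190.0 - 31.941*I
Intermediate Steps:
r = I*√6 (r = √(-6) = I*√6 ≈ 2.4495*I)
g = 49/25 - I*√6/25 (g = (I*√6 - 49)/((-5 - 4)*3 + 2) = (-49 + I*√6)/(-9*3 + 2) = (-49 + I*√6)/(-27 + 2) = (-49 + I*√6)/(-25) = (-49 + I*√6)*(-1/25) = 49/25 - I*√6/25 ≈ 1.96 - 0.09798*I)
b(f) = -326*f
-35829 - b(g) = -35829 - (-326)*(49/25 - I*√6/25) = -35829 - (-15974/25 + 326*I*√6/25) = -35829 + (15974/25 - 326*I*√6/25) = -879751/25 - 326*I*√6/25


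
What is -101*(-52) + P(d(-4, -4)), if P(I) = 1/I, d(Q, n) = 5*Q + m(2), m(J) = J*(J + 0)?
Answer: 84031/16 ≈ 5251.9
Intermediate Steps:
m(J) = J² (m(J) = J*J = J²)
d(Q, n) = 4 + 5*Q (d(Q, n) = 5*Q + 2² = 5*Q + 4 = 4 + 5*Q)
-101*(-52) + P(d(-4, -4)) = -101*(-52) + 1/(4 + 5*(-4)) = 5252 + 1/(4 - 20) = 5252 + 1/(-16) = 5252 - 1/16 = 84031/16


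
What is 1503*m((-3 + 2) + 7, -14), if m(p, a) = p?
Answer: 9018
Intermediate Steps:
1503*m((-3 + 2) + 7, -14) = 1503*((-3 + 2) + 7) = 1503*(-1 + 7) = 1503*6 = 9018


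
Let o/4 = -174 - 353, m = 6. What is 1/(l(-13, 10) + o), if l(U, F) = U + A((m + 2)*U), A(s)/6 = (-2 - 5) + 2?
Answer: -1/2151 ≈ -0.00046490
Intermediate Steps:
A(s) = -30 (A(s) = 6*((-2 - 5) + 2) = 6*(-7 + 2) = 6*(-5) = -30)
o = -2108 (o = 4*(-174 - 353) = 4*(-527) = -2108)
l(U, F) = -30 + U (l(U, F) = U - 30 = -30 + U)
1/(l(-13, 10) + o) = 1/((-30 - 13) - 2108) = 1/(-43 - 2108) = 1/(-2151) = -1/2151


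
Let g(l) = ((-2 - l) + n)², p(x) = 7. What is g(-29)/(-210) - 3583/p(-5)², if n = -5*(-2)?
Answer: -117073/1470 ≈ -79.641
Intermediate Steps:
n = 10
g(l) = (8 - l)² (g(l) = ((-2 - l) + 10)² = (8 - l)²)
g(-29)/(-210) - 3583/p(-5)² = (-8 - 29)²/(-210) - 3583/(7²) = (-37)²*(-1/210) - 3583/49 = 1369*(-1/210) - 3583*1/49 = -1369/210 - 3583/49 = -117073/1470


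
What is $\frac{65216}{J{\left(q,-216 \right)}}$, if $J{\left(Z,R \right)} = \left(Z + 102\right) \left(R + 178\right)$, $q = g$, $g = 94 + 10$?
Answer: $- \frac{16304}{1957} \approx -8.3311$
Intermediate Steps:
$g = 104$
$q = 104$
$J{\left(Z,R \right)} = \left(102 + Z\right) \left(178 + R\right)$
$\frac{65216}{J{\left(q,-216 \right)}} = \frac{65216}{18156 + 102 \left(-216\right) + 178 \cdot 104 - 22464} = \frac{65216}{18156 - 22032 + 18512 - 22464} = \frac{65216}{-7828} = 65216 \left(- \frac{1}{7828}\right) = - \frac{16304}{1957}$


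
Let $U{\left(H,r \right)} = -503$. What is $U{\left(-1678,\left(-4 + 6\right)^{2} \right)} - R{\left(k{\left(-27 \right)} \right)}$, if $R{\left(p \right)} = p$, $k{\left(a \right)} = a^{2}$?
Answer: $-1232$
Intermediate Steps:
$U{\left(-1678,\left(-4 + 6\right)^{2} \right)} - R{\left(k{\left(-27 \right)} \right)} = -503 - \left(-27\right)^{2} = -503 - 729 = -1232$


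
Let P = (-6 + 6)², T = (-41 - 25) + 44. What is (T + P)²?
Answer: 484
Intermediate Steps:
T = -22 (T = -66 + 44 = -22)
P = 0 (P = 0² = 0)
(T + P)² = (-22 + 0)² = (-22)² = 484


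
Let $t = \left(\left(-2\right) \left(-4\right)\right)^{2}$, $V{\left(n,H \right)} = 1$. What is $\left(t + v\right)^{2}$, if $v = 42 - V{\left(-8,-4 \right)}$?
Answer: $11025$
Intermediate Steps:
$t = 64$ ($t = 8^{2} = 64$)
$v = 41$ ($v = 42 - 1 = 41$)
$\left(t + v\right)^{2} = \left(64 + 41\right)^{2} = 105^{2} = 11025$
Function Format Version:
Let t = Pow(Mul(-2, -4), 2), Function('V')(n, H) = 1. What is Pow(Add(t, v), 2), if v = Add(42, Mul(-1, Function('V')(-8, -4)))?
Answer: 11025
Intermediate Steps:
t = 64 (t = Pow(8, 2) = 64)
v = 41 (v = Add(42, Mul(-1, 1)) = Add(42, -1) = 41)
Pow(Add(t, v), 2) = Pow(Add(64, 41), 2) = Pow(105, 2) = 11025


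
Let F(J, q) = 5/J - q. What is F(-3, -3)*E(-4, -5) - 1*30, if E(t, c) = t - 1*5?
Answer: -42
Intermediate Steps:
F(J, q) = -q + 5/J
E(t, c) = -5 + t (E(t, c) = t - 5 = -5 + t)
F(-3, -3)*E(-4, -5) - 1*30 = (-1*(-3) + 5/(-3))*(-5 - 4) - 1*30 = (3 + 5*(-⅓))*(-9) - 30 = (3 - 5/3)*(-9) - 30 = (4/3)*(-9) - 30 = -12 - 30 = -42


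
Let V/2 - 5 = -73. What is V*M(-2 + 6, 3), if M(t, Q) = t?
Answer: -544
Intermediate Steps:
V = -136 (V = 10 + 2*(-73) = 10 - 146 = -136)
V*M(-2 + 6, 3) = -136*(-2 + 6) = -136*4 = -544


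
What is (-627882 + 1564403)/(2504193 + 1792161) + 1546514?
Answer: 6644372546477/4296354 ≈ 1.5465e+6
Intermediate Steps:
(-627882 + 1564403)/(2504193 + 1792161) + 1546514 = 936521/4296354 + 1546514 = 6644372546477/4296354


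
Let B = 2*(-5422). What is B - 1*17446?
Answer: -28290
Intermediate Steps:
B = -10844
B - 1*17446 = -10844 - 1*17446 = -10844 - 17446 = -28290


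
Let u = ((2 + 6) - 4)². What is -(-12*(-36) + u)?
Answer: -448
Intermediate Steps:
u = 16 (u = (8 - 4)² = 4² = 16)
-(-12*(-36) + u) = -(-12*(-36) + 16) = -(432 + 16) = -1*448 = -448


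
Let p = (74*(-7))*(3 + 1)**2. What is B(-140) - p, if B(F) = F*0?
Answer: 8288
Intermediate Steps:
B(F) = 0
p = -8288 (p = -518*4**2 = -518*16 = -8288)
B(-140) - p = 0 - 1*(-8288) = 0 + 8288 = 8288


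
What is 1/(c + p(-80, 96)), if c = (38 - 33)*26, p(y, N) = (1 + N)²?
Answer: 1/9539 ≈ 0.00010483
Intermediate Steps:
c = 130 (c = 5*26 = 130)
1/(c + p(-80, 96)) = 1/(130 + (1 + 96)²) = 1/(130 + 97²) = 1/(130 + 9409) = 1/9539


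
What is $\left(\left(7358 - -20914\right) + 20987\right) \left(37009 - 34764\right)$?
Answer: $110586455$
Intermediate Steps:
$\left(\left(7358 - -20914\right) + 20987\right) \left(37009 - 34764\right) = \left(\left(7358 + 20914\right) + 20987\right) 2245 = \left(28272 + 20987\right) 2245 = 49259 \cdot 2245 = 110586455$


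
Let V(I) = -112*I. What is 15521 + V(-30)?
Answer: 18881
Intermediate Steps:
15521 + V(-30) = 15521 - 112*(-30) = 15521 + 3360 = 18881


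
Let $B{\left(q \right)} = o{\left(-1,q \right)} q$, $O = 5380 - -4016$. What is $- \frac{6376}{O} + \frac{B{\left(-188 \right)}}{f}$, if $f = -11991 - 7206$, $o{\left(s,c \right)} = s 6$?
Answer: $- \frac{45610}{61857} \approx -0.73735$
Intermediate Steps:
$o{\left(s,c \right)} = 6 s$
$O = 9396$ ($O = 5380 + 4016 = 9396$)
$B{\left(q \right)} = - 6 q$ ($B{\left(q \right)} = 6 \left(-1\right) q = - 6 q$)
$f = -19197$
$- \frac{6376}{O} + \frac{B{\left(-188 \right)}}{f} = - \frac{6376}{9396} + \frac{\left(-6\right) \left(-188\right)}{-19197} = \left(-6376\right) \frac{1}{9396} + 1128 \left(- \frac{1}{19197}\right) = - \frac{1594}{2349} - \frac{376}{6399} = - \frac{45610}{61857}$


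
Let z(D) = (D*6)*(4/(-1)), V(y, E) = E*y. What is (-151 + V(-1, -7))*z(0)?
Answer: 0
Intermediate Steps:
z(D) = -24*D (z(D) = (6*D)*(4*(-1)) = (6*D)*(-4) = -24*D)
(-151 + V(-1, -7))*z(0) = (-151 - 7*(-1))*(-24*0) = (-151 + 7)*0 = -144*0 = 0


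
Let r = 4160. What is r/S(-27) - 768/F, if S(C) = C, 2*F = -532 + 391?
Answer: -181696/1269 ≈ -143.18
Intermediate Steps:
F = -141/2 (F = (-532 + 391)/2 = (1/2)*(-141) = -141/2 ≈ -70.500)
r/S(-27) - 768/F = 4160/(-27) - 768/(-141/2) = 4160*(-1/27) - 768*(-2/141) = -4160/27 + 512/47 = -181696/1269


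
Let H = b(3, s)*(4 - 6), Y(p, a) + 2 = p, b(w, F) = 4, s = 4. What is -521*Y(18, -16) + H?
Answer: -8344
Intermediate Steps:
Y(p, a) = -2 + p
H = -8 (H = 4*(4 - 6) = 4*(-2) = -8)
-521*Y(18, -16) + H = -521*(-2 + 18) - 8 = -521*16 - 8 = -8336 - 8 = -8344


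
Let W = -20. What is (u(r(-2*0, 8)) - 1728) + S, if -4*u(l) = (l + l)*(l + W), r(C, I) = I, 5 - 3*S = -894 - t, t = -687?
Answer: -4828/3 ≈ -1609.3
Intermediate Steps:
S = 212/3 (S = 5/3 - (-894 - 1*(-687))/3 = 5/3 - (-894 + 687)/3 = 5/3 - ⅓*(-207) = 5/3 + 69 = 212/3 ≈ 70.667)
u(l) = -l*(-20 + l)/2 (u(l) = -(l + l)*(l - 20)/4 = -2*l*(-20 + l)/4 = -l*(-20 + l)/2)
(u(r(-2*0, 8)) - 1728) + S = ((½)*8*(20 - 1*8) - 1728) + 212/3 = ((½)*8*(20 - 8) - 1728) + 212/3 = ((½)*8*12 - 1728) + 212/3 = (48 - 1728) + 212/3 = -1680 + 212/3 = -4828/3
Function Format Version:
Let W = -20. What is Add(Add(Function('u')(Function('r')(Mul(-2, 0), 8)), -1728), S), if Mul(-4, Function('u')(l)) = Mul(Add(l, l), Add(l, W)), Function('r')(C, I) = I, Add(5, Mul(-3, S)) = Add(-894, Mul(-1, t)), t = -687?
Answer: Rational(-4828, 3) ≈ -1609.3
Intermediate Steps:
S = Rational(212, 3) (S = Add(Rational(5, 3), Mul(Rational(-1, 3), Add(-894, Mul(-1, -687)))) = Add(Rational(5, 3), Mul(Rational(-1, 3), Add(-894, 687))) = Add(Rational(5, 3), Mul(Rational(-1, 3), -207)) = Add(Rational(5, 3), 69) = Rational(212, 3) ≈ 70.667)
Function('u')(l) = Mul(Rational(-1, 2), l, Add(-20, l)) (Function('u')(l) = Mul(Rational(-1, 4), Mul(Add(l, l), Add(l, -20))) = Mul(Rational(-1, 4), Mul(Mul(2, l), Add(-20, l))) = Mul(Rational(-1, 4), Mul(2, l, Add(-20, l))) = Mul(Rational(-1, 2), l, Add(-20, l)))
Add(Add(Function('u')(Function('r')(Mul(-2, 0), 8)), -1728), S) = Add(Add(Mul(Rational(1, 2), 8, Add(20, Mul(-1, 8))), -1728), Rational(212, 3)) = Add(Add(Mul(Rational(1, 2), 8, Add(20, -8)), -1728), Rational(212, 3)) = Add(Add(Mul(Rational(1, 2), 8, 12), -1728), Rational(212, 3)) = Add(Add(48, -1728), Rational(212, 3)) = Add(-1680, Rational(212, 3)) = Rational(-4828, 3)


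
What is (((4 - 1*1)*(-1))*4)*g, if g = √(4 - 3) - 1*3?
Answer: 24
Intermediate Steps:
g = -2 (g = √1 - 3 = 1 - 3 = -2)
(((4 - 1*1)*(-1))*4)*g = (((4 - 1*1)*(-1))*4)*(-2) = (((4 - 1)*(-1))*4)*(-2) = ((3*(-1))*4)*(-2) = -3*4*(-2) = -12*(-2) = 24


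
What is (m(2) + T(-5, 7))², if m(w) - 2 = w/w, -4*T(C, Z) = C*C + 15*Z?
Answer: 3481/4 ≈ 870.25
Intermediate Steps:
T(C, Z) = -15*Z/4 - C²/4 (T(C, Z) = -(C*C + 15*Z)/4 = -(C² + 15*Z)/4 = -15*Z/4 - C²/4)
m(w) = 3 (m(w) = 2 + w/w = 2 + 1 = 3)
(m(2) + T(-5, 7))² = (3 + (-15/4*7 - ¼*(-5)²))² = (3 + (-105/4 - ¼*25))² = (3 + (-105/4 - 25/4))² = (3 - 65/2)² = (-59/2)² = 3481/4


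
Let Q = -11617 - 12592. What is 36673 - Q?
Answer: 60882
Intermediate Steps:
Q = -24209
36673 - Q = 36673 - 1*(-24209) = 36673 + 24209 = 60882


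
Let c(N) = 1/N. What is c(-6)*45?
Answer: -15/2 ≈ -7.5000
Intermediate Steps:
c(-6)*45 = 45/(-6) = -1/6*45 = -15/2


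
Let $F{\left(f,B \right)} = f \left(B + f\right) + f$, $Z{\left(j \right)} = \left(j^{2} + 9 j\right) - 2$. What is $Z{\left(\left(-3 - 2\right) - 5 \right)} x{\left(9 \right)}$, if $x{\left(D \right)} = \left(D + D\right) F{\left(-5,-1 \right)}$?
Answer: $3600$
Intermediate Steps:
$Z{\left(j \right)} = -2 + j^{2} + 9 j$
$F{\left(f,B \right)} = f + f \left(B + f\right)$
$x{\left(D \right)} = 50 D$ ($x{\left(D \right)} = \left(D + D\right) \left(- 5 \left(1 - 1 - 5\right)\right) = 2 D \left(\left(-5\right) \left(-5\right)\right) = 2 D 25 = 50 D$)
$Z{\left(\left(-3 - 2\right) - 5 \right)} x{\left(9 \right)} = \left(-2 + \left(\left(-3 - 2\right) - 5\right)^{2} + 9 \left(\left(-3 - 2\right) - 5\right)\right) 50 \cdot 9 = \left(-2 + \left(-5 - 5\right)^{2} + 9 \left(-5 - 5\right)\right) 450 = \left(-2 + \left(-10\right)^{2} + 9 \left(-10\right)\right) 450 = \left(-2 + 100 - 90\right) 450 = 8 \cdot 450 = 3600$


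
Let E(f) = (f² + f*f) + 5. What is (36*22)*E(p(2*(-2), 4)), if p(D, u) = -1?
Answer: 5544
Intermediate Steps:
E(f) = 5 + 2*f² (E(f) = (f² + f²) + 5 = 2*f² + 5 = 5 + 2*f²)
(36*22)*E(p(2*(-2), 4)) = (36*22)*(5 + 2*(-1)²) = 792*(5 + 2*1) = 792*(5 + 2) = 792*7 = 5544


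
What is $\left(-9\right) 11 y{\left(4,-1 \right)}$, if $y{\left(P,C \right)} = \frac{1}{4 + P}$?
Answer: $- \frac{99}{8} \approx -12.375$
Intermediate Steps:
$\left(-9\right) 11 y{\left(4,-1 \right)} = \frac{\left(-9\right) 11}{4 + 4} = - \frac{99}{8}$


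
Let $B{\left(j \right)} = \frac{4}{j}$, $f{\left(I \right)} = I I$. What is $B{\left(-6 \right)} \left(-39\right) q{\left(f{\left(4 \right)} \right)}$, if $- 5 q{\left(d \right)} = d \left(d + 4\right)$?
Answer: $-1664$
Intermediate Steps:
$f{\left(I \right)} = I^{2}$
$q{\left(d \right)} = - \frac{d \left(4 + d\right)}{5}$ ($q{\left(d \right)} = - \frac{d \left(d + 4\right)}{5} = - \frac{d \left(4 + d\right)}{5}$)
$B{\left(-6 \right)} \left(-39\right) q{\left(f{\left(4 \right)} \right)} = \frac{4}{-6} \left(-39\right) \left(- \frac{4^{2} \left(4 + 4^{2}\right)}{5}\right) = 4 \left(- \frac{1}{6}\right) \left(-39\right) \left(\left(- \frac{1}{5}\right) 16 \left(4 + 16\right)\right) = \left(- \frac{2}{3}\right) \left(-39\right) \left(\left(- \frac{1}{5}\right) 16 \cdot 20\right) = 26 \left(-64\right) = -1664$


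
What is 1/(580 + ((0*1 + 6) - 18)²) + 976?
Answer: 706625/724 ≈ 976.00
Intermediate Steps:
1/(580 + ((0*1 + 6) - 18)²) + 976 = 1/(580 + ((0 + 6) - 18)²) + 976 = 1/(580 + (6 - 18)²) + 976 = 1/(580 + (-12)²) + 976 = 1/(580 + 144) + 976 = 1/724 + 976 = 706625/724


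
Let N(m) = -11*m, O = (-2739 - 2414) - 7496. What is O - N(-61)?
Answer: -13320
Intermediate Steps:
O = -12649 (O = -5153 - 7496 = -12649)
O - N(-61) = -12649 - (-11)*(-61) = -12649 - 1*671 = -12649 - 671 = -13320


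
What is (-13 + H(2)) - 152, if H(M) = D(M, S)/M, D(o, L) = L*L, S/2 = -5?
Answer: -115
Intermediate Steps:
S = -10 (S = 2*(-5) = -10)
D(o, L) = L**2
H(M) = 100/M (H(M) = (-10)**2/M = 100/M)
(-13 + H(2)) - 152 = (-13 + 100/2) - 152 = (-13 + 100*(1/2)) - 152 = (-13 + 50) - 152 = 37 - 152 = -115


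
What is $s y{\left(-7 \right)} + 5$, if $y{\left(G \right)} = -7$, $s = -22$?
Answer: $159$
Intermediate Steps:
$s y{\left(-7 \right)} + 5 = \left(-22\right) \left(-7\right) + 5 = 154 + 5 = 159$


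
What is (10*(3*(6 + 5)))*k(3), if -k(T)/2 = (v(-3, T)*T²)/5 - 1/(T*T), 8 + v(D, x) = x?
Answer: 18040/3 ≈ 6013.3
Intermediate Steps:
v(D, x) = -8 + x
k(T) = 2/T² - 2*T²*(-8 + T)/5 (k(T) = -2*(((-8 + T)*T²)/5 - 1/(T*T)) = -2*((T²*(-8 + T))*(⅕) - 1/(T²)) = -2*(T²*(-8 + T)/5 - 1/T²) = -2*(-1/T² + T²*(-8 + T)/5) = 2/T² - 2*T²*(-8 + T)/5)
(10*(3*(6 + 5)))*k(3) = (10*(3*(6 + 5)))*((⅖)*(5 + 3⁴*(8 - 1*3))/3²) = (10*(3*11))*((⅖)*(⅑)*(5 + 81*(8 - 3))) = (10*33)*((⅖)*(⅑)*(5 + 81*5)) = 330*((⅖)*(⅑)*(5 + 405)) = 330*((⅖)*(⅑)*410) = 330*(164/9) = 18040/3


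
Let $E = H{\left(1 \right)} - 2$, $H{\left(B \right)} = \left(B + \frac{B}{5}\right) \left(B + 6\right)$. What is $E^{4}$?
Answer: $\frac{1048576}{625} \approx 1677.7$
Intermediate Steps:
$H{\left(B \right)} = \frac{6 B \left(6 + B\right)}{5}$ ($H{\left(B \right)} = \left(B + B \frac{1}{5}\right) \left(6 + B\right) = \left(B + \frac{B}{5}\right) \left(6 + B\right) = \frac{6 B}{5} \left(6 + B\right) = \frac{6 B \left(6 + B\right)}{5}$)
$E = \frac{32}{5}$ ($E = \frac{6}{5} \cdot 1 \left(6 + 1\right) - 2 = \frac{6}{5} \cdot 1 \cdot 7 - 2 = \frac{42}{5} - 2 = \frac{32}{5} \approx 6.4$)
$E^{4} = \left(\frac{32}{5}\right)^{4} = \frac{1048576}{625}$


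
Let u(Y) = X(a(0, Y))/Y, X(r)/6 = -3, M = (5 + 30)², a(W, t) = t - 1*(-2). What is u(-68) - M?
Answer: -41641/34 ≈ -1224.7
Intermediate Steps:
a(W, t) = 2 + t (a(W, t) = t + 2 = 2 + t)
M = 1225 (M = 35² = 1225)
X(r) = -18 (X(r) = 6*(-3) = -18)
u(Y) = -18/Y
u(-68) - M = -18/(-68) - 1*1225 = -18*(-1/68) - 1225 = 9/34 - 1225 = -41641/34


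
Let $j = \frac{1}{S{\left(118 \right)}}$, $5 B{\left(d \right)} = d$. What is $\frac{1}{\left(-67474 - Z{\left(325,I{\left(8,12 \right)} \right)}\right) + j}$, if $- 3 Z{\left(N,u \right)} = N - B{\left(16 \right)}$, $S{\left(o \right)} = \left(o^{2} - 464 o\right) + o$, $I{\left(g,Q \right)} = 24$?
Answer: $- \frac{8142}{548499943} \approx -1.4844 \cdot 10^{-5}$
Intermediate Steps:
$B{\left(d \right)} = \frac{d}{5}$
$S{\left(o \right)} = o^{2} - 463 o$
$Z{\left(N,u \right)} = \frac{16}{15} - \frac{N}{3}$ ($Z{\left(N,u \right)} = - \frac{N - \frac{1}{5} \cdot 16}{3} = - \frac{N - \frac{16}{5}}{3} = - \frac{- \frac{16}{5} + N}{3} = \frac{16}{15} - \frac{N}{3}$)
$j = - \frac{1}{40710}$ ($j = \frac{1}{118 \left(-463 + 118\right)} = \frac{1}{118 \left(-345\right)} = \frac{1}{-40710} = - \frac{1}{40710} \approx -2.4564 \cdot 10^{-5}$)
$\frac{1}{\left(-67474 - Z{\left(325,I{\left(8,12 \right)} \right)}\right) + j} = \frac{1}{\left(-67474 - \left(\frac{16}{15} - \frac{325}{3}\right)\right) - \frac{1}{40710}} = \frac{1}{\left(-67474 - - \frac{1609}{15}\right) - \frac{1}{40710}} = \frac{1}{\left(-67474 + \frac{1609}{15}\right) - \frac{1}{40710}} = \frac{1}{- \frac{1010501}{15} - \frac{1}{40710}} = \frac{1}{- \frac{548499943}{8142}} = - \frac{8142}{548499943}$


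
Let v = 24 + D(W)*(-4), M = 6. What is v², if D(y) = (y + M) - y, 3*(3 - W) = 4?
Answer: 0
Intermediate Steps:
W = 5/3 (W = 3 - ⅓*4 = 3 - 4/3 = 5/3 ≈ 1.6667)
D(y) = 6 (D(y) = (y + 6) - y = (6 + y) - y = 6)
v = 0 (v = 24 + 6*(-4) = 24 - 24 = 0)
v² = 0² = 0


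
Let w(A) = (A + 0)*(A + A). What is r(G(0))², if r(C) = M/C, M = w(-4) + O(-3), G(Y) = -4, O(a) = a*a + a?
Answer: 361/4 ≈ 90.250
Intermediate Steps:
O(a) = a + a² (O(a) = a² + a = a + a²)
w(A) = 2*A² (w(A) = A*(2*A) = 2*A²)
M = 38 (M = 2*(-4)² - 3*(1 - 3) = 2*16 - 3*(-2) = 32 + 6 = 38)
r(C) = 38/C
r(G(0))² = (38/(-4))² = (38*(-¼))² = (-19/2)² = 361/4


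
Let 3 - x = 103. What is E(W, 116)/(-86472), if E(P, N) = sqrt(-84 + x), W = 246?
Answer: -I*sqrt(46)/43236 ≈ -0.00015687*I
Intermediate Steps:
x = -100 (x = 3 - 1*103 = 3 - 103 = -100)
E(P, N) = 2*I*sqrt(46) (E(P, N) = sqrt(-84 - 100) = sqrt(-184) = 2*I*sqrt(46))
E(W, 116)/(-86472) = (2*I*sqrt(46))/(-86472) = (2*I*sqrt(46))*(-1/86472) = -I*sqrt(46)/43236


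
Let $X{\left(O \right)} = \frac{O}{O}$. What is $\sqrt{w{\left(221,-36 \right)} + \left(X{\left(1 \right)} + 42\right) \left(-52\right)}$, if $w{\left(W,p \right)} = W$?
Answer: $i \sqrt{2015} \approx 44.889 i$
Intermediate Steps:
$X{\left(O \right)} = 1$
$\sqrt{w{\left(221,-36 \right)} + \left(X{\left(1 \right)} + 42\right) \left(-52\right)} = \sqrt{221 + \left(1 + 42\right) \left(-52\right)} = \sqrt{221 + 43 \left(-52\right)} = \sqrt{221 - 2236} = \sqrt{-2015} = i \sqrt{2015}$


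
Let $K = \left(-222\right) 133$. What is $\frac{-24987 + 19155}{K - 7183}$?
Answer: $\frac{5832}{36709} \approx 0.15887$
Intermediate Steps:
$K = -29526$
$\frac{-24987 + 19155}{K - 7183} = \frac{-24987 + 19155}{-29526 - 7183} = - \frac{5832}{-36709} = \left(-5832\right) \left(- \frac{1}{36709}\right) = \frac{5832}{36709}$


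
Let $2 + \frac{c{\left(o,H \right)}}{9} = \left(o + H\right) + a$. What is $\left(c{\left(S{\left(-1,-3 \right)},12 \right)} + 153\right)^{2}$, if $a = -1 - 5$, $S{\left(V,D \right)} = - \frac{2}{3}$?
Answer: $33489$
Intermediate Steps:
$S{\left(V,D \right)} = - \frac{2}{3}$ ($S{\left(V,D \right)} = \left(-2\right) \frac{1}{3} = - \frac{2}{3}$)
$a = -6$ ($a = -1 - 5 = -6$)
$c{\left(o,H \right)} = -72 + 9 H + 9 o$ ($c{\left(o,H \right)} = -18 + 9 \left(\left(o + H\right) - 6\right) = -18 + 9 \left(\left(H + o\right) - 6\right) = -18 + 9 \left(-6 + H + o\right) = -18 + \left(-54 + 9 H + 9 o\right) = -72 + 9 H + 9 o$)
$\left(c{\left(S{\left(-1,-3 \right)},12 \right)} + 153\right)^{2} = \left(\left(-72 + 9 \cdot 12 + 9 \left(- \frac{2}{3}\right)\right) + 153\right)^{2} = \left(\left(-72 + 108 - 6\right) + 153\right)^{2} = \left(30 + 153\right)^{2} = 183^{2} = 33489$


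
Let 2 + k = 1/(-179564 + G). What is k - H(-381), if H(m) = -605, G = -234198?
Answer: 249498485/413762 ≈ 603.00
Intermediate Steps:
k = -827525/413762 (k = -2 + 1/(-179564 - 234198) = -2 + 1/(-413762) = -2 - 1/413762 = -827525/413762 ≈ -2.0000)
k - H(-381) = -827525/413762 - 1*(-605) = -827525/413762 + 605 = 249498485/413762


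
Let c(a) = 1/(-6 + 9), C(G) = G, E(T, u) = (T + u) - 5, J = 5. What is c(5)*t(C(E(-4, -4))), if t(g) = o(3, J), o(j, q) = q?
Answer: 5/3 ≈ 1.6667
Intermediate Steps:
E(T, u) = -5 + T + u
t(g) = 5
c(a) = ⅓ (c(a) = 1/3 = ⅓)
c(5)*t(C(E(-4, -4))) = (⅓)*5 = 5/3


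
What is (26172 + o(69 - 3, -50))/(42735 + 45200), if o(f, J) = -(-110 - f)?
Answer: 26348/87935 ≈ 0.29963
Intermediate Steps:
o(f, J) = 110 + f
(26172 + o(69 - 3, -50))/(42735 + 45200) = (26172 + (110 + (69 - 3)))/(42735 + 45200) = (26172 + (110 + 66))/87935 = (26172 + 176)*(1/87935) = 26348*(1/87935) = 26348/87935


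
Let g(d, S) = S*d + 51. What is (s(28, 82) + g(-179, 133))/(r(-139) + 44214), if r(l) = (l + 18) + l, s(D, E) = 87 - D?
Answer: -23697/43954 ≈ -0.53913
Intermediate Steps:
g(d, S) = 51 + S*d
r(l) = 18 + 2*l (r(l) = (18 + l) + l = 18 + 2*l)
(s(28, 82) + g(-179, 133))/(r(-139) + 44214) = ((87 - 1*28) + (51 + 133*(-179)))/((18 + 2*(-139)) + 44214) = ((87 - 28) + (51 - 23807))/((18 - 278) + 44214) = (59 - 23756)/(-260 + 44214) = -23697/43954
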